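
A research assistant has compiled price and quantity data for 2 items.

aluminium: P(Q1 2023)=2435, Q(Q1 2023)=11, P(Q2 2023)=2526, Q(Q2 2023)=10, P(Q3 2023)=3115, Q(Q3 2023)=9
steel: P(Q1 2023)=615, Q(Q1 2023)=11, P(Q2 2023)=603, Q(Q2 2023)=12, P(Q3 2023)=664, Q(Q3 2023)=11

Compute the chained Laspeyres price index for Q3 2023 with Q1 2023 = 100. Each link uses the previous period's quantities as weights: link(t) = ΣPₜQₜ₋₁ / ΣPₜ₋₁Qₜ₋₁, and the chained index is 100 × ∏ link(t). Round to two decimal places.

Link Q1 2023→Q2 2023:
ΣP(Q2 2023)Q(Q1 2023) = 2526×11 + 603×11 = 27786 + 6633 = 34419
ΣP(Q1 2023)Q(Q1 2023) = 2435×11 + 615×11 = 26785 + 6765 = 33550
link = 34419/33550 = 1.025902
Link Q2 2023→Q3 2023:
ΣP(Q3 2023)Q(Q2 2023) = 3115×10 + 664×12 = 31150 + 7968 = 39118
ΣP(Q2 2023)Q(Q2 2023) = 2526×10 + 603×12 = 25260 + 7236 = 32496
link = 39118/32496 = 1.203779
Chained index = 100 × 1.025902 × 1.203779 = 123.4959

123.50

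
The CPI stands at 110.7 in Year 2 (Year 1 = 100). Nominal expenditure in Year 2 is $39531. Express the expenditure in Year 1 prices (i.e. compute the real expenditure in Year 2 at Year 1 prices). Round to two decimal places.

35710.03

Real = Nominal ÷ (Index/100) = 39531 ÷ (110.7/100)
     = 39531 ÷ 1.107 = 35710.0271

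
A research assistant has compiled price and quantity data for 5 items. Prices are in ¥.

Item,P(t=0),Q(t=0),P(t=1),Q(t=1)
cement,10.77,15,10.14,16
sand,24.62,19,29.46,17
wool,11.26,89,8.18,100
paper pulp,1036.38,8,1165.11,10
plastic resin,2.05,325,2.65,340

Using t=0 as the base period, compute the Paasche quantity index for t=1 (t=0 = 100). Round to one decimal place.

120.7

Paasche quantity index uses current-period prices as weights.
ΣP(t=1)·Q(t=1) = 10.14×16 + 29.46×17 + 8.18×100 + 1165.11×10 + 2.65×340 = 162.24 + 500.82 + 818 + 11651.1 + 901 = 14033.16
ΣP(t=1)·Q(t=0) = 10.14×15 + 29.46×19 + 8.18×89 + 1165.11×8 + 2.65×325 = 152.1 + 559.74 + 728.02 + 9320.88 + 861.25 = 11621.99
Index = 14033.16 / 11621.99 × 100 = 120.7466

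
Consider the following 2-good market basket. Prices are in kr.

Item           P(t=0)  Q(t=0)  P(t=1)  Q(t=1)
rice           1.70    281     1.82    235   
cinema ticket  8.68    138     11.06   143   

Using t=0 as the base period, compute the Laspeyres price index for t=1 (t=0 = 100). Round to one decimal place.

Laspeyres price index uses base-period quantities as weights.
ΣP(t=1)·Q(t=0) = 1.82×281 + 11.06×138 = 511.42 + 1526.28 = 2037.7
ΣP(t=0)·Q(t=0) = 1.70×281 + 8.68×138 = 477.7 + 1197.84 = 1675.54
Index = 2037.7 / 1675.54 × 100 = 121.6145

121.6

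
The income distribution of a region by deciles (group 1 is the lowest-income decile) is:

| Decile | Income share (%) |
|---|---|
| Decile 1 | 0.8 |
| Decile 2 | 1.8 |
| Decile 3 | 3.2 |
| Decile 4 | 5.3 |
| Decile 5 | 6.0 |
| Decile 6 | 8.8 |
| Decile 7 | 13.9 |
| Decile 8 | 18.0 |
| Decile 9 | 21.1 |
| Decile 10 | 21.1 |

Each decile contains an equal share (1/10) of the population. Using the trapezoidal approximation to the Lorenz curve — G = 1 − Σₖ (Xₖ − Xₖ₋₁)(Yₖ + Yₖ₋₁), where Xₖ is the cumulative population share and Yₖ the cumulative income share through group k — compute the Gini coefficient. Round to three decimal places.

Cumulative income shares Yₖ: 0.0080, 0.0260, 0.0580, 0.1110, 0.1710, 0.2590, 0.3980, 0.5780, 0.7890, 1.0000
Σ (Xₖ−Xₖ₋₁)(Yₖ+Yₖ₋₁) = (1/10)(0.0080+0.0000) + (1/10)(0.0260+0.0080) + (1/10)(0.0580+0.0260) + (1/10)(0.1110+0.0580) + (1/10)(0.1710+0.1110) + (1/10)(0.2590+0.1710) + (1/10)(0.3980+0.2590) + (1/10)(0.5780+0.3980) + (1/10)(0.7890+0.5780) + (1/10)(1.0000+0.7890)
  = 0.0008 + 0.0034 + 0.0084 + 0.0169 + 0.0282 + 0.0430 + 0.0657 + 0.0976 + 0.1367 + 0.1789 = 0.5796
G = 1 − 0.5796 = 0.4204

0.420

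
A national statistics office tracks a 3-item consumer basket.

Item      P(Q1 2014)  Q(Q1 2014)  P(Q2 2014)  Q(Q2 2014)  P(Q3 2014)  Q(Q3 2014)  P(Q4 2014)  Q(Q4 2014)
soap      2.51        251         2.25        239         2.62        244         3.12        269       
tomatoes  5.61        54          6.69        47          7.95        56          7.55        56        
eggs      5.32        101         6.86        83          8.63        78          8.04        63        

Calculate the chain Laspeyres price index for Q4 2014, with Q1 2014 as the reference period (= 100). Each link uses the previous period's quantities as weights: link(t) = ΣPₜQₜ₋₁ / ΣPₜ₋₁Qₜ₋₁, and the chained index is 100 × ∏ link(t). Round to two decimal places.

136.97

Link Q1 2014→Q2 2014:
ΣP(Q2 2014)Q(Q1 2014) = 2.25×251 + 6.69×54 + 6.86×101 = 564.75 + 361.26 + 692.86 = 1618.87
ΣP(Q1 2014)Q(Q1 2014) = 2.51×251 + 5.61×54 + 5.32×101 = 630.01 + 302.94 + 537.32 = 1470.27
link = 1618.87/1470.27 = 1.101070
Link Q2 2014→Q3 2014:
ΣP(Q3 2014)Q(Q2 2014) = 2.62×239 + 7.95×47 + 8.63×83 = 626.18 + 373.65 + 716.29 = 1716.12
ΣP(Q2 2014)Q(Q2 2014) = 2.25×239 + 6.69×47 + 6.86×83 = 537.75 + 314.43 + 569.38 = 1421.56
link = 1716.12/1421.56 = 1.207209
Link Q3 2014→Q4 2014:
ΣP(Q4 2014)Q(Q3 2014) = 3.12×244 + 7.55×56 + 8.04×78 = 761.28 + 422.8 + 627.12 = 1811.2
ΣP(Q3 2014)Q(Q3 2014) = 2.62×244 + 7.95×56 + 8.63×78 = 639.28 + 445.2 + 673.14 = 1757.62
link = 1811.2/1757.62 = 1.030484
Chained index = 100 × 1.101070 × 1.207209 × 1.030484 = 136.9742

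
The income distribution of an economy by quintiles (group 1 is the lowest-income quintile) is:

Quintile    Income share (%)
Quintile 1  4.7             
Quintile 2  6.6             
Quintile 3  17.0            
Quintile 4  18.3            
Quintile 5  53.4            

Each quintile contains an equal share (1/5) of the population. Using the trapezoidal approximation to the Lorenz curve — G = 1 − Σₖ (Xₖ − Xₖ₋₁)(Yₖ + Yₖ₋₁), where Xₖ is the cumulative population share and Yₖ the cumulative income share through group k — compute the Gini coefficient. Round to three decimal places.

Cumulative income shares Yₖ: 0.0470, 0.1130, 0.2830, 0.4660, 1.0000
Σ (Xₖ−Xₖ₋₁)(Yₖ+Yₖ₋₁) = (1/5)(0.0470+0.0000) + (1/5)(0.1130+0.0470) + (1/5)(0.2830+0.1130) + (1/5)(0.4660+0.2830) + (1/5)(1.0000+0.4660)
  = 0.0094 + 0.0320 + 0.0792 + 0.1498 + 0.2932 = 0.5636
G = 1 − 0.5636 = 0.4364

0.436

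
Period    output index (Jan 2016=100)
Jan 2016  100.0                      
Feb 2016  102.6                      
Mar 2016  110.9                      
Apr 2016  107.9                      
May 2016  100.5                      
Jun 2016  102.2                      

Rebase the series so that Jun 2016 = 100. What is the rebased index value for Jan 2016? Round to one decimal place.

Rebased(Jan 2016) = 100.0 / 102.2 × 100 = 97.8474

97.8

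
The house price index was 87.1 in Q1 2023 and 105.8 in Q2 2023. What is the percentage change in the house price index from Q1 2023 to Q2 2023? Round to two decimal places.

21.47%

Change = (105.8 − 87.1) / 87.1 × 100
       = 18.7 / 87.1 × 100 = 21.4696%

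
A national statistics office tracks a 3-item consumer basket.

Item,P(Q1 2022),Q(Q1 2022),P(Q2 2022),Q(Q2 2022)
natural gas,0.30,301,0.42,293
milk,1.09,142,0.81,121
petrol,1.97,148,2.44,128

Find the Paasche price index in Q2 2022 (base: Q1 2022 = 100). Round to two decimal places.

113.02

Paasche price index uses current-period quantities as weights.
ΣP(Q2 2022)·Q(Q2 2022) = 0.42×293 + 0.81×121 + 2.44×128 = 123.06 + 98.01 + 312.32 = 533.39
ΣP(Q1 2022)·Q(Q2 2022) = 0.30×293 + 1.09×121 + 1.97×128 = 87.9 + 131.89 + 252.16 = 471.95
Index = 533.39 / 471.95 × 100 = 113.0183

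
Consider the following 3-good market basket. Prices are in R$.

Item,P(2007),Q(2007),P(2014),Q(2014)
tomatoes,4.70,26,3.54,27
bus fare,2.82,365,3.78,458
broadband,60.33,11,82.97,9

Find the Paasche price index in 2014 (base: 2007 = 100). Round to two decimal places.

131.21

Paasche price index uses current-period quantities as weights.
ΣP(2014)·Q(2014) = 3.54×27 + 3.78×458 + 82.97×9 = 95.58 + 1731.24 + 746.73 = 2573.55
ΣP(2007)·Q(2014) = 4.70×27 + 2.82×458 + 60.33×9 = 126.9 + 1291.56 + 542.97 = 1961.43
Index = 2573.55 / 1961.43 × 100 = 131.2078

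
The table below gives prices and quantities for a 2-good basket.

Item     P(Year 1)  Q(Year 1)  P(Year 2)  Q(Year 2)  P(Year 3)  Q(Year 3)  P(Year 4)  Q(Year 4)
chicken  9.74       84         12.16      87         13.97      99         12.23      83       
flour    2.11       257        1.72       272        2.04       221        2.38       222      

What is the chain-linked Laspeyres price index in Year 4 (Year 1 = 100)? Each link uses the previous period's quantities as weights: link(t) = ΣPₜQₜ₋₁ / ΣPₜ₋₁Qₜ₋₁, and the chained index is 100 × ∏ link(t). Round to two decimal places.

118.20

Link Year 1→Year 2:
ΣP(Year 2)Q(Year 1) = 12.16×84 + 1.72×257 = 1021.44 + 442.04 = 1463.48
ΣP(Year 1)Q(Year 1) = 9.74×84 + 2.11×257 = 818.16 + 542.27 = 1360.43
link = 1463.48/1360.43 = 1.075748
Link Year 2→Year 3:
ΣP(Year 3)Q(Year 2) = 13.97×87 + 2.04×272 = 1215.39 + 554.88 = 1770.27
ΣP(Year 2)Q(Year 2) = 12.16×87 + 1.72×272 = 1057.92 + 467.84 = 1525.76
link = 1770.27/1525.76 = 1.160255
Link Year 3→Year 4:
ΣP(Year 4)Q(Year 3) = 12.23×99 + 2.38×221 = 1210.77 + 525.98 = 1736.75
ΣP(Year 3)Q(Year 3) = 13.97×99 + 2.04×221 = 1383.03 + 450.84 = 1833.87
link = 1736.75/1833.87 = 0.947041
Chained index = 100 × 1.075748 × 1.160255 × 0.947041 = 118.2041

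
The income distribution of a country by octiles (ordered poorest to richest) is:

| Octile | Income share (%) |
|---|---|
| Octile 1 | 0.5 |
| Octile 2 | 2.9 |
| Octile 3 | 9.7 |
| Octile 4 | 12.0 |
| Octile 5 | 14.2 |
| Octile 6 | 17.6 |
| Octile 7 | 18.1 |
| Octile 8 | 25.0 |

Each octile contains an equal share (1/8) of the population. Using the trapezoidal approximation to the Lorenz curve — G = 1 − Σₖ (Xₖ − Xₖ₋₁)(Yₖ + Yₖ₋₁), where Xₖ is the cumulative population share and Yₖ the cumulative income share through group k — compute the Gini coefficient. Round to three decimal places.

0.342

Cumulative income shares Yₖ: 0.0050, 0.0340, 0.1310, 0.2510, 0.3930, 0.5690, 0.7500, 1.0000
Σ (Xₖ−Xₖ₋₁)(Yₖ+Yₖ₋₁) = (1/8)(0.0050+0.0000) + (1/8)(0.0340+0.0050) + (1/8)(0.1310+0.0340) + (1/8)(0.2510+0.1310) + (1/8)(0.3930+0.2510) + (1/8)(0.5690+0.3930) + (1/8)(0.7500+0.5690) + (1/8)(1.0000+0.7500)
  = 0.0006 + 0.0049 + 0.0206 + 0.0478 + 0.0805 + 0.1203 + 0.1649 + 0.2188 = 0.6583
G = 1 − 0.6583 = 0.3417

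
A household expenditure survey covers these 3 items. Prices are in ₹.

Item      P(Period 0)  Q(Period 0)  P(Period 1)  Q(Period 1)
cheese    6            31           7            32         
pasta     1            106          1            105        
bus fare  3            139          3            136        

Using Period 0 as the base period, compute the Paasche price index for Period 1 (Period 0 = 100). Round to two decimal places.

Paasche price index uses current-period quantities as weights.
ΣP(Period 1)·Q(Period 1) = 7×32 + 1×105 + 3×136 = 224 + 105 + 408 = 737
ΣP(Period 0)·Q(Period 1) = 6×32 + 1×105 + 3×136 = 192 + 105 + 408 = 705
Index = 737 / 705 × 100 = 104.5390

104.54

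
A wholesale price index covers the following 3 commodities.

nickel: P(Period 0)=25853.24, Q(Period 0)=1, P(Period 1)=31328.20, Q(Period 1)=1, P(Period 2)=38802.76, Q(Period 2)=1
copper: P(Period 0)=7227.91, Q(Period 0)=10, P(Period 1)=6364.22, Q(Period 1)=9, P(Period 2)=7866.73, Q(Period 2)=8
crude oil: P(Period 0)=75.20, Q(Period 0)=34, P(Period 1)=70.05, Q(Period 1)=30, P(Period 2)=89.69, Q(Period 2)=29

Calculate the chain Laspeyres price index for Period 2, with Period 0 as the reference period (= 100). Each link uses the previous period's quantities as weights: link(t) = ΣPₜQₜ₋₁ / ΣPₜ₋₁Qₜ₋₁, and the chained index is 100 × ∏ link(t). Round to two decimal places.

119.69

Link Period 0→Period 1:
ΣP(Period 1)Q(Period 0) = 31328.20×1 + 6364.22×10 + 70.05×34 = 31328.2 + 63642.2 + 2381.7 = 97352.1
ΣP(Period 0)Q(Period 0) = 25853.24×1 + 7227.91×10 + 75.20×34 = 25853.24 + 72279.1 + 2556.8 = 100689.14
link = 97352.1/100689.14 = 0.966858
Link Period 1→Period 2:
ΣP(Period 2)Q(Period 1) = 38802.76×1 + 7866.73×9 + 89.69×30 = 38802.76 + 70800.57 + 2690.7 = 112294.03
ΣP(Period 1)Q(Period 1) = 31328.20×1 + 6364.22×9 + 70.05×30 = 31328.2 + 57277.98 + 2101.5 = 90707.68
link = 112294.03/90707.68 = 1.237977
Chained index = 100 × 0.966858 × 1.237977 = 119.6948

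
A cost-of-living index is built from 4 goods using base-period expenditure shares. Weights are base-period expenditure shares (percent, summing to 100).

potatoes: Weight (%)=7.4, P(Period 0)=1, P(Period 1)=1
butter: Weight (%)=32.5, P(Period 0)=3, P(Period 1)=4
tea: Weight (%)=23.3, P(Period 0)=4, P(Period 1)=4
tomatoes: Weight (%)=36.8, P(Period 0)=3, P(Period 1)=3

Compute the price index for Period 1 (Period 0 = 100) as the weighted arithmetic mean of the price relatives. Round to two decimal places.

potatoes: 7.4 × (1/1) = 7.4 × 1.000000 = 7.4000
butter: 32.5 × (4/3) = 32.5 × 1.333333 = 43.3333
tea: 23.3 × (4/4) = 23.3 × 1.000000 = 23.3000
tomatoes: 36.8 × (3/3) = 36.8 × 1.000000 = 36.8000
Index = Σ wᵢ·(p₁ᵢ/p₀ᵢ) = 7.4000 + 43.3333 + 23.3000 + 36.8000 = 110.8333

110.83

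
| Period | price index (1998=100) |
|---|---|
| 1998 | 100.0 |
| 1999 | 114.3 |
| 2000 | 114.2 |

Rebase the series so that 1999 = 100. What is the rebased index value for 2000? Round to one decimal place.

Rebased(2000) = 114.2 / 114.3 × 100 = 99.9125

99.9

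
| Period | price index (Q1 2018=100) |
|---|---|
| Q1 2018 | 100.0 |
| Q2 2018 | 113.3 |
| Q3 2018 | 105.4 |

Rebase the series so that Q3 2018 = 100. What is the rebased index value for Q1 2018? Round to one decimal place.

Rebased(Q1 2018) = 100.0 / 105.4 × 100 = 94.8767

94.9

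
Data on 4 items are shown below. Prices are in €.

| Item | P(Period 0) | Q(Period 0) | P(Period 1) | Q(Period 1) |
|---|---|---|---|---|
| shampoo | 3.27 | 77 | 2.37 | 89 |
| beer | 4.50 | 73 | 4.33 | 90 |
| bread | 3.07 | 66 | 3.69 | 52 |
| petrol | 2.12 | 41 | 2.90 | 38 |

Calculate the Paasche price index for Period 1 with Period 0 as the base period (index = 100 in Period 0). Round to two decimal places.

Paasche price index uses current-period quantities as weights.
ΣP(Period 1)·Q(Period 1) = 2.37×89 + 4.33×90 + 3.69×52 + 2.90×38 = 210.93 + 389.7 + 191.88 + 110.2 = 902.71
ΣP(Period 0)·Q(Period 1) = 3.27×89 + 4.50×90 + 3.07×52 + 2.12×38 = 291.03 + 405 + 159.64 + 80.56 = 936.23
Index = 902.71 / 936.23 × 100 = 96.4197

96.42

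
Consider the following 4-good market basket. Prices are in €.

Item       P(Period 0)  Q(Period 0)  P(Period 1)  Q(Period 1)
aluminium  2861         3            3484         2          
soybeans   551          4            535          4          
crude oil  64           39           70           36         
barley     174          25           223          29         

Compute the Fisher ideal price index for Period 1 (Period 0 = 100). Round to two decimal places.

Laspeyres component (base-period weights):
ΣP(Period 1)Q(Period 0) = 3484×3 + 535×4 + 70×39 + 223×25 = 10452 + 2140 + 2730 + 5575 = 20897
ΣP(Period 0)Q(Period 0) = 2861×3 + 551×4 + 64×39 + 174×25 = 8583 + 2204 + 2496 + 4350 = 17633
L = 20897 / 17633 × 100 = 118.5107
Paasche component (current-period weights):
ΣP(Period 1)Q(Period 1) = 3484×2 + 535×4 + 70×36 + 223×29 = 6968 + 2140 + 2520 + 6467 = 18095
ΣP(Period 0)Q(Period 1) = 2861×2 + 551×4 + 64×36 + 174×29 = 5722 + 2204 + 2304 + 5046 = 15276
P = 18095 / 15276 × 100 = 118.4538
Fisher = √(L × P) = √(118.5107 × 118.4538) = 118.4823

118.48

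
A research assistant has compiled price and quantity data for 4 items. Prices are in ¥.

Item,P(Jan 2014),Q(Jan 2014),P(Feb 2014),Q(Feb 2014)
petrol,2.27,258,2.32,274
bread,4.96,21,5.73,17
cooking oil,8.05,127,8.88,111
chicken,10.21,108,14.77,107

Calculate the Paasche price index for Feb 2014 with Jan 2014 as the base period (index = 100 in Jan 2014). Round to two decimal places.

122.54

Paasche price index uses current-period quantities as weights.
ΣP(Feb 2014)·Q(Feb 2014) = 2.32×274 + 5.73×17 + 8.88×111 + 14.77×107 = 635.68 + 97.41 + 985.68 + 1580.39 = 3299.16
ΣP(Jan 2014)·Q(Feb 2014) = 2.27×274 + 4.96×17 + 8.05×111 + 10.21×107 = 621.98 + 84.32 + 893.55 + 1092.47 = 2692.32
Index = 3299.16 / 2692.32 × 100 = 122.5397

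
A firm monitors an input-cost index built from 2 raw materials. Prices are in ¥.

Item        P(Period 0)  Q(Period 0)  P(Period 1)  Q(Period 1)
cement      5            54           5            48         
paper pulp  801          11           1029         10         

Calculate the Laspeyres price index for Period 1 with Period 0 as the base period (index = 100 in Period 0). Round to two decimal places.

Laspeyres price index uses base-period quantities as weights.
ΣP(Period 1)·Q(Period 0) = 5×54 + 1029×11 = 270 + 11319 = 11589
ΣP(Period 0)·Q(Period 0) = 5×54 + 801×11 = 270 + 8811 = 9081
Index = 11589 / 9081 × 100 = 127.6181

127.62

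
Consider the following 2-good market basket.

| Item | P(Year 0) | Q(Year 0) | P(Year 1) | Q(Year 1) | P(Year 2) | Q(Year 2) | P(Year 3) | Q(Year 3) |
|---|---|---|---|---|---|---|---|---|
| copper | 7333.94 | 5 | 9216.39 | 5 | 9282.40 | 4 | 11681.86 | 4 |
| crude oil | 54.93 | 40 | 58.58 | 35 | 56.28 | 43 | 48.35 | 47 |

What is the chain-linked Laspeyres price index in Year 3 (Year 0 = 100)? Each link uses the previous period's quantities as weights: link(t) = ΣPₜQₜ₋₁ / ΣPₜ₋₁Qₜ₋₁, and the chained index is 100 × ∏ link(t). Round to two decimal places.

Link Year 0→Year 1:
ΣP(Year 1)Q(Year 0) = 9216.39×5 + 58.58×40 = 46081.95 + 2343.2 = 48425.15
ΣP(Year 0)Q(Year 0) = 7333.94×5 + 54.93×40 = 36669.7 + 2197.2 = 38866.9
link = 48425.15/38866.9 = 1.245923
Link Year 1→Year 2:
ΣP(Year 2)Q(Year 1) = 9282.40×5 + 56.28×35 = 46412 + 1969.8 = 48381.8
ΣP(Year 1)Q(Year 1) = 9216.39×5 + 58.58×35 = 46081.95 + 2050.3 = 48132.25
link = 48381.8/48132.25 = 1.005185
Link Year 2→Year 3:
ΣP(Year 3)Q(Year 2) = 11681.86×4 + 48.35×43 = 46727.44 + 2079.05 = 48806.49
ΣP(Year 2)Q(Year 2) = 9282.40×4 + 56.28×43 = 37129.6 + 2420.04 = 39549.64
link = 48806.49/39549.64 = 1.234056
Chained index = 100 × 1.245923 × 1.005185 × 1.234056 = 154.5511

154.55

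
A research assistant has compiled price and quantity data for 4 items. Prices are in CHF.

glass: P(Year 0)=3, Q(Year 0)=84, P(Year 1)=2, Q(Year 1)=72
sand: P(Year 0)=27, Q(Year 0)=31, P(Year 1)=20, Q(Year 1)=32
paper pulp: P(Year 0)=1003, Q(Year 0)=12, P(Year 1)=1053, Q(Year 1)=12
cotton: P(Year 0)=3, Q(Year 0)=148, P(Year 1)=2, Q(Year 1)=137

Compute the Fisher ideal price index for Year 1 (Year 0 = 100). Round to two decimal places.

101.17

Laspeyres component (base-period weights):
ΣP(Year 1)Q(Year 0) = 2×84 + 20×31 + 1053×12 + 2×148 = 168 + 620 + 12636 + 296 = 13720
ΣP(Year 0)Q(Year 0) = 3×84 + 27×31 + 1003×12 + 3×148 = 252 + 837 + 12036 + 444 = 13569
L = 13720 / 13569 × 100 = 101.1128
Paasche component (current-period weights):
ΣP(Year 1)Q(Year 1) = 2×72 + 20×32 + 1053×12 + 2×137 = 144 + 640 + 12636 + 274 = 13694
ΣP(Year 0)Q(Year 1) = 3×72 + 27×32 + 1003×12 + 3×137 = 216 + 864 + 12036 + 411 = 13527
P = 13694 / 13527 × 100 = 101.2346
Fisher = √(L × P) = √(101.1128 × 101.2346) = 101.1737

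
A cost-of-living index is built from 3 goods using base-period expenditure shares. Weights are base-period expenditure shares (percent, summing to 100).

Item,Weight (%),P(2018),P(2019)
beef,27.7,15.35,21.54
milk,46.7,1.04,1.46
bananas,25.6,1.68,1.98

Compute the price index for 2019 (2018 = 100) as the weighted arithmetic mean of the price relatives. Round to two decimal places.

beef: 27.7 × (21.54/15.35) = 27.7 × 1.403257 = 38.8702
milk: 46.7 × (1.46/1.04) = 46.7 × 1.403846 = 65.5596
bananas: 25.6 × (1.98/1.68) = 25.6 × 1.178571 = 30.1714
Index = Σ wᵢ·(p₁ᵢ/p₀ᵢ) = 38.8702 + 65.5596 + 30.1714 = 134.6013

134.60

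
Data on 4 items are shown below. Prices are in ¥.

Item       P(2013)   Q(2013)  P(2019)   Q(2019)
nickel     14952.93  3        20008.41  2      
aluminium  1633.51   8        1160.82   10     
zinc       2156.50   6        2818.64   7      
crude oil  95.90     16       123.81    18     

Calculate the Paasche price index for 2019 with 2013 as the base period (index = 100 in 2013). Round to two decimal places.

116.68

Paasche price index uses current-period quantities as weights.
ΣP(2019)·Q(2019) = 20008.41×2 + 1160.82×10 + 2818.64×7 + 123.81×18 = 40016.82 + 11608.2 + 19730.48 + 2228.58 = 73584.08
ΣP(2013)·Q(2019) = 14952.93×2 + 1633.51×10 + 2156.50×7 + 95.90×18 = 29905.86 + 16335.1 + 15095.5 + 1726.2 = 63062.66
Index = 73584.08 / 63062.66 × 100 = 116.6841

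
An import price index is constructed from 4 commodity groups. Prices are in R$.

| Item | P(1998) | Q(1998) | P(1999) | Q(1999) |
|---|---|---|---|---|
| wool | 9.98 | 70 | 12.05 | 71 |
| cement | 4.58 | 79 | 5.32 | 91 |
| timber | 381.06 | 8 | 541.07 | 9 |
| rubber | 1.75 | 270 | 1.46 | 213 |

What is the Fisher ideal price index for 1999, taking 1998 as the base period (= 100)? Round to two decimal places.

Laspeyres component (base-period weights):
ΣP(1999)Q(1998) = 12.05×70 + 5.32×79 + 541.07×8 + 1.46×270 = 843.5 + 420.28 + 4328.56 + 394.2 = 5986.54
ΣP(1998)Q(1998) = 9.98×70 + 4.58×79 + 381.06×8 + 1.75×270 = 698.6 + 361.82 + 3048.48 + 472.5 = 4581.4
L = 5986.54 / 4581.4 × 100 = 130.6705
Paasche component (current-period weights):
ΣP(1999)Q(1999) = 12.05×71 + 5.32×91 + 541.07×9 + 1.46×213 = 855.55 + 484.12 + 4869.63 + 310.98 = 6520.28
ΣP(1998)Q(1999) = 9.98×71 + 4.58×91 + 381.06×9 + 1.75×213 = 708.58 + 416.78 + 3429.54 + 372.75 = 4927.65
P = 6520.28 / 4927.65 × 100 = 132.3203
Fisher = √(L × P) = √(130.6705 × 132.3203) = 131.4928

131.49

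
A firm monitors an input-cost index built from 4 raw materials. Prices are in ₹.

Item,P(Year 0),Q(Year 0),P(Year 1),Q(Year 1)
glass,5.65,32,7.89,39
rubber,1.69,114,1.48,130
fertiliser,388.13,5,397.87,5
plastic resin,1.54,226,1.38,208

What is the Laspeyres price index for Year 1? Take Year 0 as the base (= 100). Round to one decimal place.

Laspeyres price index uses base-period quantities as weights.
ΣP(Year 1)·Q(Year 0) = 7.89×32 + 1.48×114 + 397.87×5 + 1.38×226 = 252.48 + 168.72 + 1989.35 + 311.88 = 2722.43
ΣP(Year 0)·Q(Year 0) = 5.65×32 + 1.69×114 + 388.13×5 + 1.54×226 = 180.8 + 192.66 + 1940.65 + 348.04 = 2662.15
Index = 2722.43 / 2662.15 × 100 = 102.2643

102.3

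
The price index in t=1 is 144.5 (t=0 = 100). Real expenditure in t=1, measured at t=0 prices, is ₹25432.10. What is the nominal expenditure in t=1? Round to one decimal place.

Nominal = Real × (Index/100) = 25432.10 × (144.5/100)
        = 25432.10 × 1.445 = 36749.3845

36749.4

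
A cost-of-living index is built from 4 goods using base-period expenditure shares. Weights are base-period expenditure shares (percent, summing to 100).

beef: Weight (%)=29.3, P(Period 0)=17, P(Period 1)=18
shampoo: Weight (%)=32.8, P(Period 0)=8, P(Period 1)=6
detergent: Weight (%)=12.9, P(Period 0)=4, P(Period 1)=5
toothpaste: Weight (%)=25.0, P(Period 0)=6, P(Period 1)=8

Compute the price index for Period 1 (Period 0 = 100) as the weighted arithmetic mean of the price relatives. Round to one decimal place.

beef: 29.3 × (18/17) = 29.3 × 1.058824 = 31.0235
shampoo: 32.8 × (6/8) = 32.8 × 0.750000 = 24.6000
detergent: 12.9 × (5/4) = 12.9 × 1.250000 = 16.1250
toothpaste: 25.0 × (8/6) = 25.0 × 1.333333 = 33.3333
Index = Σ wᵢ·(p₁ᵢ/p₀ᵢ) = 31.0235 + 24.6000 + 16.1250 + 33.3333 = 105.0819

105.1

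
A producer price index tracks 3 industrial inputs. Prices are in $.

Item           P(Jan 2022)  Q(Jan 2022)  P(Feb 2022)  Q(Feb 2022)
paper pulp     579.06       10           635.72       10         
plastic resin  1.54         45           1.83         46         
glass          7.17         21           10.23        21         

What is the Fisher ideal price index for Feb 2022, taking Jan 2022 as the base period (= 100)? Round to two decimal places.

Laspeyres component (base-period weights):
ΣP(Feb 2022)Q(Jan 2022) = 635.72×10 + 1.83×45 + 10.23×21 = 6357.2 + 82.35 + 214.83 = 6654.38
ΣP(Jan 2022)Q(Jan 2022) = 579.06×10 + 1.54×45 + 7.17×21 = 5790.6 + 69.3 + 150.57 = 6010.47
L = 6654.38 / 6010.47 × 100 = 110.7131
Paasche component (current-period weights):
ΣP(Feb 2022)Q(Feb 2022) = 635.72×10 + 1.83×46 + 10.23×21 = 6357.2 + 84.18 + 214.83 = 6656.21
ΣP(Jan 2022)Q(Feb 2022) = 579.06×10 + 1.54×46 + 7.17×21 = 5790.6 + 70.84 + 150.57 = 6012.01
P = 6656.21 / 6012.01 × 100 = 110.7152
Fisher = √(L × P) = √(110.7131 × 110.7152) = 110.7142

110.71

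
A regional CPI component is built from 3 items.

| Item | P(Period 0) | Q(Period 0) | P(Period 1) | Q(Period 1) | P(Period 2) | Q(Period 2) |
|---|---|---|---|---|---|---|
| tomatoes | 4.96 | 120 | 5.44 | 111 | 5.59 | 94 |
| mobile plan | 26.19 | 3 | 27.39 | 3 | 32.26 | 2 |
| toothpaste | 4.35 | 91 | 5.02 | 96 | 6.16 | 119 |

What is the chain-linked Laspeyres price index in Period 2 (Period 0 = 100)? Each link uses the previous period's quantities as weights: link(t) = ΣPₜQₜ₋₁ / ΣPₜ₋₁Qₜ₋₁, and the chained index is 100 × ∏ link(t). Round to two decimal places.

Link Period 0→Period 1:
ΣP(Period 1)Q(Period 0) = 5.44×120 + 27.39×3 + 5.02×91 = 652.8 + 82.17 + 456.82 = 1191.79
ΣP(Period 0)Q(Period 0) = 4.96×120 + 26.19×3 + 4.35×91 = 595.2 + 78.57 + 395.85 = 1069.62
link = 1191.79/1069.62 = 1.114218
Link Period 1→Period 2:
ΣP(Period 2)Q(Period 1) = 5.59×111 + 32.26×3 + 6.16×96 = 620.49 + 96.78 + 591.36 = 1308.63
ΣP(Period 1)Q(Period 1) = 5.44×111 + 27.39×3 + 5.02×96 = 603.84 + 82.17 + 481.92 = 1167.93
link = 1308.63/1167.93 = 1.120470
Chained index = 100 × 1.114218 × 1.120470 = 124.8447

124.84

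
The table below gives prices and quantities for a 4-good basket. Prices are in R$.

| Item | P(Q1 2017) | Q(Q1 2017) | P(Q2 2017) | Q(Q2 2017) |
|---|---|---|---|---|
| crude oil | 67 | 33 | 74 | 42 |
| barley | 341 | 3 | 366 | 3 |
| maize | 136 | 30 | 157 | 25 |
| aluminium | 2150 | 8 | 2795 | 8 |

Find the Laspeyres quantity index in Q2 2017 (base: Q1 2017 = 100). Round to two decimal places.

Laspeyres quantity index uses base-period prices as weights.
ΣP(Q1 2017)·Q(Q2 2017) = 67×42 + 341×3 + 136×25 + 2150×8 = 2814 + 1023 + 3400 + 17200 = 24437
ΣP(Q1 2017)·Q(Q1 2017) = 67×33 + 341×3 + 136×30 + 2150×8 = 2211 + 1023 + 4080 + 17200 = 24514
Index = 24437 / 24514 × 100 = 99.6859

99.69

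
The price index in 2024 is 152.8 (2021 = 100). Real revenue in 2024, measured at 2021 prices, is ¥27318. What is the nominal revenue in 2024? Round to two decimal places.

41741.90

Nominal = Real × (Index/100) = 27318 × (152.8/100)
        = 27318 × 1.528 = 41741.9040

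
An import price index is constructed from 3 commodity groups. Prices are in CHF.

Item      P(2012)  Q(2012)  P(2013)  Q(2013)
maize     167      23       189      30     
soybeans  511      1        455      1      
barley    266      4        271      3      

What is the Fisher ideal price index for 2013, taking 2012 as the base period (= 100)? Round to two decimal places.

109.24

Laspeyres component (base-period weights):
ΣP(2013)Q(2012) = 189×23 + 455×1 + 271×4 = 4347 + 455 + 1084 = 5886
ΣP(2012)Q(2012) = 167×23 + 511×1 + 266×4 = 3841 + 511 + 1064 = 5416
L = 5886 / 5416 × 100 = 108.6780
Paasche component (current-period weights):
ΣP(2013)Q(2013) = 189×30 + 455×1 + 271×3 = 5670 + 455 + 813 = 6938
ΣP(2012)Q(2013) = 167×30 + 511×1 + 266×3 = 5010 + 511 + 798 = 6319
P = 6938 / 6319 × 100 = 109.7959
Fisher = √(L × P) = √(108.6780 × 109.7959) = 109.2355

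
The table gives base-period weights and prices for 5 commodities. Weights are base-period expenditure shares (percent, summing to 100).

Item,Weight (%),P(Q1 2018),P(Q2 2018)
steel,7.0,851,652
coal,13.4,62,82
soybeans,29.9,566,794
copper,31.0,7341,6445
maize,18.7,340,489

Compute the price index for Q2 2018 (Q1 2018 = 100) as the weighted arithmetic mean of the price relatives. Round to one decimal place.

119.1

steel: 7.0 × (652/851) = 7.0 × 0.766157 = 5.3631
coal: 13.4 × (82/62) = 13.4 × 1.322581 = 17.7226
soybeans: 29.9 × (794/566) = 29.9 × 1.402827 = 41.9445
copper: 31.0 × (6445/7341) = 31.0 × 0.877946 = 27.2163
maize: 18.7 × (489/340) = 18.7 × 1.438235 = 26.8950
Index = Σ wᵢ·(p₁ᵢ/p₀ᵢ) = 5.3631 + 17.7226 + 41.9445 + 27.2163 + 26.8950 = 119.1415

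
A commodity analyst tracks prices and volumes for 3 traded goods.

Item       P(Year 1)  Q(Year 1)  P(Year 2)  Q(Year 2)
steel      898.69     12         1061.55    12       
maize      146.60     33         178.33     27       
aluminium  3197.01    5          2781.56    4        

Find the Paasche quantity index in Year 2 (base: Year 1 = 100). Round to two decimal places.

Paasche quantity index uses current-period prices as weights.
ΣP(Year 2)·Q(Year 2) = 1061.55×12 + 178.33×27 + 2781.56×4 = 12738.6 + 4814.91 + 11126.24 = 28679.75
ΣP(Year 2)·Q(Year 1) = 1061.55×12 + 178.33×33 + 2781.56×5 = 12738.6 + 5884.89 + 13907.8 = 32531.29
Index = 28679.75 / 32531.29 × 100 = 88.1605

88.16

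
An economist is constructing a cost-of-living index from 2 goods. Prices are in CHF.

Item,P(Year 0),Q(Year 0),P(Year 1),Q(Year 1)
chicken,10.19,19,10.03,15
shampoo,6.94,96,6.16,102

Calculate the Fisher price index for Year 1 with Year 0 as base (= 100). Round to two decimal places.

Laspeyres component (base-period weights):
ΣP(Year 1)Q(Year 0) = 10.03×19 + 6.16×96 = 190.57 + 591.36 = 781.93
ΣP(Year 0)Q(Year 0) = 10.19×19 + 6.94×96 = 193.61 + 666.24 = 859.85
L = 781.93 / 859.85 × 100 = 90.9380
Paasche component (current-period weights):
ΣP(Year 1)Q(Year 1) = 10.03×15 + 6.16×102 = 150.45 + 628.32 = 778.77
ΣP(Year 0)Q(Year 1) = 10.19×15 + 6.94×102 = 152.85 + 707.88 = 860.73
P = 778.77 / 860.73 × 100 = 90.4779
Fisher = √(L × P) = √(90.9380 × 90.4779) = 90.7076

90.71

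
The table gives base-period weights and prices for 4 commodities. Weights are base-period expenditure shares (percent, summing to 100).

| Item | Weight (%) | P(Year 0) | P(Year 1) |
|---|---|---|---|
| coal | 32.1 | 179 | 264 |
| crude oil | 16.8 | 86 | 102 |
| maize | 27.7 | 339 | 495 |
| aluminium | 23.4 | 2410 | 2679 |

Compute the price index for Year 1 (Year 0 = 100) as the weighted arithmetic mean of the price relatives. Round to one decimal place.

coal: 32.1 × (264/179) = 32.1 × 1.474860 = 47.3430
crude oil: 16.8 × (102/86) = 16.8 × 1.186047 = 19.9256
maize: 27.7 × (495/339) = 27.7 × 1.460177 = 40.4469
aluminium: 23.4 × (2679/2410) = 23.4 × 1.111618 = 26.0119
Index = Σ wᵢ·(p₁ᵢ/p₀ᵢ) = 47.3430 + 19.9256 + 40.4469 + 26.0119 = 133.7274

133.7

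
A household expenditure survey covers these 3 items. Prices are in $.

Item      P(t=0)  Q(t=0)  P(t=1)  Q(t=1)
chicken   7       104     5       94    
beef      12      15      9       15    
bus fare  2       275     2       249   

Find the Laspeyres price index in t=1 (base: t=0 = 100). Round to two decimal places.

Laspeyres price index uses base-period quantities as weights.
ΣP(t=1)·Q(t=0) = 5×104 + 9×15 + 2×275 = 520 + 135 + 550 = 1205
ΣP(t=0)·Q(t=0) = 7×104 + 12×15 + 2×275 = 728 + 180 + 550 = 1458
Index = 1205 / 1458 × 100 = 82.6475

82.65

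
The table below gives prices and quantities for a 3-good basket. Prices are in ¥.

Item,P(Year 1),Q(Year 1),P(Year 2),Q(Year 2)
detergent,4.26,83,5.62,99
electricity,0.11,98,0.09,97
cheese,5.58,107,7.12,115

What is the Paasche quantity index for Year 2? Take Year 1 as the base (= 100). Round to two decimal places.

111.87

Paasche quantity index uses current-period prices as weights.
ΣP(Year 2)·Q(Year 2) = 5.62×99 + 0.09×97 + 7.12×115 = 556.38 + 8.73 + 818.8 = 1383.91
ΣP(Year 2)·Q(Year 1) = 5.62×83 + 0.09×98 + 7.12×107 = 466.46 + 8.82 + 761.84 = 1237.12
Index = 1383.91 / 1237.12 × 100 = 111.8655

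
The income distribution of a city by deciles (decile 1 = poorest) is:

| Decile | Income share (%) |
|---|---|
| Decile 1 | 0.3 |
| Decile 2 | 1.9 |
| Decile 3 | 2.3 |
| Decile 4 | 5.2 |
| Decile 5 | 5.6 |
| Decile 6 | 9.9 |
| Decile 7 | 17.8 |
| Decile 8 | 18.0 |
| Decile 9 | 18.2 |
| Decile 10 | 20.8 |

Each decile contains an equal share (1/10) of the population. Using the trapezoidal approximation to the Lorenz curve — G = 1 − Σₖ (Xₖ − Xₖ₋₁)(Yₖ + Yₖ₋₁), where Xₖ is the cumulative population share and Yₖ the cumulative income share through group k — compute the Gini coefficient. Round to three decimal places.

Cumulative income shares Yₖ: 0.0030, 0.0220, 0.0450, 0.0970, 0.1530, 0.2520, 0.4300, 0.6100, 0.7920, 1.0000
Σ (Xₖ−Xₖ₋₁)(Yₖ+Yₖ₋₁) = (1/10)(0.0030+0.0000) + (1/10)(0.0220+0.0030) + (1/10)(0.0450+0.0220) + (1/10)(0.0970+0.0450) + (1/10)(0.1530+0.0970) + (1/10)(0.2520+0.1530) + (1/10)(0.4300+0.2520) + (1/10)(0.6100+0.4300) + (1/10)(0.7920+0.6100) + (1/10)(1.0000+0.7920)
  = 0.0003 + 0.0025 + 0.0067 + 0.0142 + 0.0250 + 0.0405 + 0.0682 + 0.1040 + 0.1402 + 0.1792 = 0.5808
G = 1 − 0.5808 = 0.4192

0.419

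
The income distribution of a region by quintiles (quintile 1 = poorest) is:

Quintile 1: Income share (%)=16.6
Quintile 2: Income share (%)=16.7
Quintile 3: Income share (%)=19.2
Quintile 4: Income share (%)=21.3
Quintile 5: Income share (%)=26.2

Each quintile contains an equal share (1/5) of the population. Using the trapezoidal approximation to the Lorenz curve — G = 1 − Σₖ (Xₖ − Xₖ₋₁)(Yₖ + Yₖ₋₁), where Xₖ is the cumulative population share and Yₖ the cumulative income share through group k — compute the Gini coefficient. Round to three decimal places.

0.095

Cumulative income shares Yₖ: 0.1660, 0.3330, 0.5250, 0.7380, 1.0000
Σ (Xₖ−Xₖ₋₁)(Yₖ+Yₖ₋₁) = (1/5)(0.1660+0.0000) + (1/5)(0.3330+0.1660) + (1/5)(0.5250+0.3330) + (1/5)(0.7380+0.5250) + (1/5)(1.0000+0.7380)
  = 0.0332 + 0.0998 + 0.1716 + 0.2526 + 0.3476 = 0.9048
G = 1 − 0.9048 = 0.0952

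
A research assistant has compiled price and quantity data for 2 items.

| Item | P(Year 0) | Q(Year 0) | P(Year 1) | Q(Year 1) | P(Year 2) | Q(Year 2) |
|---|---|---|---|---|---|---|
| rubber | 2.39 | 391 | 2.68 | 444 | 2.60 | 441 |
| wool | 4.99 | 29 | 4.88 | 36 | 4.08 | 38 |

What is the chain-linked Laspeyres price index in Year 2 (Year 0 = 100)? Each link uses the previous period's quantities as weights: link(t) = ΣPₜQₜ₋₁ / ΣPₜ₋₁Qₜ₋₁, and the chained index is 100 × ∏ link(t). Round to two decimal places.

105.02

Link Year 0→Year 1:
ΣP(Year 1)Q(Year 0) = 2.68×391 + 4.88×29 = 1047.88 + 141.52 = 1189.4
ΣP(Year 0)Q(Year 0) = 2.39×391 + 4.99×29 = 934.49 + 144.71 = 1079.2
link = 1189.4/1079.2 = 1.102113
Link Year 1→Year 2:
ΣP(Year 2)Q(Year 1) = 2.60×444 + 4.08×36 = 1154.4 + 146.88 = 1301.28
ΣP(Year 1)Q(Year 1) = 2.68×444 + 4.88×36 = 1189.92 + 175.68 = 1365.6
link = 1301.28/1365.6 = 0.952900
Chained index = 100 × 1.102113 × 0.952900 = 105.0203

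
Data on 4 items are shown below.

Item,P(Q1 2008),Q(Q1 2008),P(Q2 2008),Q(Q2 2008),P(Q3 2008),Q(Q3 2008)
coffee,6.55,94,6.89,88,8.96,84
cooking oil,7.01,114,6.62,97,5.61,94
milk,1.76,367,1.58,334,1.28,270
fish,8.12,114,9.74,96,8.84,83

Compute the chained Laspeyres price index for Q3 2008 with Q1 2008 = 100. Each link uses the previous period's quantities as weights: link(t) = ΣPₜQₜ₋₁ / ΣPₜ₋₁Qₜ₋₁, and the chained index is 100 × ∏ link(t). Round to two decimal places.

Link Q1 2008→Q2 2008:
ΣP(Q2 2008)Q(Q1 2008) = 6.89×94 + 6.62×114 + 1.58×367 + 9.74×114 = 647.66 + 754.68 + 579.86 + 1110.36 = 3092.56
ΣP(Q1 2008)Q(Q1 2008) = 6.55×94 + 7.01×114 + 1.76×367 + 8.12×114 = 615.7 + 799.14 + 645.92 + 925.68 = 2986.44
link = 3092.56/2986.44 = 1.035534
Link Q2 2008→Q3 2008:
ΣP(Q3 2008)Q(Q2 2008) = 8.96×88 + 5.61×97 + 1.28×334 + 8.84×96 = 788.48 + 544.17 + 427.52 + 848.64 = 2608.81
ΣP(Q2 2008)Q(Q2 2008) = 6.89×88 + 6.62×97 + 1.58×334 + 9.74×96 = 606.32 + 642.14 + 527.72 + 935.04 = 2711.22
link = 2608.81/2711.22 = 0.962227
Chained index = 100 × 1.035534 × 0.962227 = 99.6419

99.64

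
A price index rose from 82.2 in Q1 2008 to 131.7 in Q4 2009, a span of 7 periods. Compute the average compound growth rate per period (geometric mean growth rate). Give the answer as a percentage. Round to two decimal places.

Growth factor = (131.7/82.2)^(1/7) = (1.602190)^(1/7) = 1.069658
Growth rate = 1.069658 − 1 = 0.069658 = 6.9658%

6.97%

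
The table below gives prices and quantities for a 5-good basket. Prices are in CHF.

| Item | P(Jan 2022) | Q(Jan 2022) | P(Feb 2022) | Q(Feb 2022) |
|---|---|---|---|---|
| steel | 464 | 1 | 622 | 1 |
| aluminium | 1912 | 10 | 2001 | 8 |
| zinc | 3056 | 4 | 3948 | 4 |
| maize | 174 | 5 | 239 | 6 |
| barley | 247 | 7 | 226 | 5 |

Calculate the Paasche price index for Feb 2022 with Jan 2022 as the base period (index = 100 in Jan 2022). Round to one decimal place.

Paasche price index uses current-period quantities as weights.
ΣP(Feb 2022)·Q(Feb 2022) = 622×1 + 2001×8 + 3948×4 + 239×6 + 226×5 = 622 + 16008 + 15792 + 1434 + 1130 = 34986
ΣP(Jan 2022)·Q(Feb 2022) = 464×1 + 1912×8 + 3056×4 + 174×6 + 247×5 = 464 + 15296 + 12224 + 1044 + 1235 = 30263
Index = 34986 / 30263 × 100 = 115.6065

115.6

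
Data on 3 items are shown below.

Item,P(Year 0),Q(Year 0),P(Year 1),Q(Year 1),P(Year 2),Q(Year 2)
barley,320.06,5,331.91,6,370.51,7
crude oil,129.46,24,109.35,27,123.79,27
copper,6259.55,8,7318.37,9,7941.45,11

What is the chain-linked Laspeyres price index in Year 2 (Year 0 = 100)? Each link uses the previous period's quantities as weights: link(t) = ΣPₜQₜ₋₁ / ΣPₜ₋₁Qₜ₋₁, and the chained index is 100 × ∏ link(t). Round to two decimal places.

124.78

Link Year 0→Year 1:
ΣP(Year 1)Q(Year 0) = 331.91×5 + 109.35×24 + 7318.37×8 = 1659.55 + 2624.4 + 58546.96 = 62830.91
ΣP(Year 0)Q(Year 0) = 320.06×5 + 129.46×24 + 6259.55×8 = 1600.3 + 3107.04 + 50076.4 = 54783.74
link = 62830.91/54783.74 = 1.146890
Link Year 1→Year 2:
ΣP(Year 2)Q(Year 1) = 370.51×6 + 123.79×27 + 7941.45×9 = 2223.06 + 3342.33 + 71473.05 = 77038.44
ΣP(Year 1)Q(Year 1) = 331.91×6 + 109.35×27 + 7318.37×9 = 1991.46 + 2952.45 + 65865.33 = 70809.24
link = 77038.44/70809.24 = 1.087972
Chained index = 100 × 1.146890 × 1.087972 = 124.7783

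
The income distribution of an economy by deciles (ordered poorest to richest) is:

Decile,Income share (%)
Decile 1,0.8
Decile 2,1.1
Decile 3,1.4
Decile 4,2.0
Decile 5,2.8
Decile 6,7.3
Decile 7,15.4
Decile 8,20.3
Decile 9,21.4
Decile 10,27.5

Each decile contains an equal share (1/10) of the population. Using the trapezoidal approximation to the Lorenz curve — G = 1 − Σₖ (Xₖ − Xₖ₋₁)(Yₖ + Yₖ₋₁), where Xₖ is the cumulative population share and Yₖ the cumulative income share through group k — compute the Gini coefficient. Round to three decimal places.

Cumulative income shares Yₖ: 0.0080, 0.0190, 0.0330, 0.0530, 0.0810, 0.1540, 0.3080, 0.5110, 0.7250, 1.0000
Σ (Xₖ−Xₖ₋₁)(Yₖ+Yₖ₋₁) = (1/10)(0.0080+0.0000) + (1/10)(0.0190+0.0080) + (1/10)(0.0330+0.0190) + (1/10)(0.0530+0.0330) + (1/10)(0.0810+0.0530) + (1/10)(0.1540+0.0810) + (1/10)(0.3080+0.1540) + (1/10)(0.5110+0.3080) + (1/10)(0.7250+0.5110) + (1/10)(1.0000+0.7250)
  = 0.0008 + 0.0027 + 0.0052 + 0.0086 + 0.0134 + 0.0235 + 0.0462 + 0.0819 + 0.1236 + 0.1725 = 0.4784
G = 1 − 0.4784 = 0.5216

0.522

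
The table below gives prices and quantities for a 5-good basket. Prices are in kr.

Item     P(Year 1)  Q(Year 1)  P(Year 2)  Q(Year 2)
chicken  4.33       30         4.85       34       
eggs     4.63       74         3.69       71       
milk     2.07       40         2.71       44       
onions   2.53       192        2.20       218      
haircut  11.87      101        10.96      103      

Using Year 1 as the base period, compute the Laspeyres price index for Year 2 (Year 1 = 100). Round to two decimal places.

Laspeyres price index uses base-period quantities as weights.
ΣP(Year 2)·Q(Year 1) = 4.85×30 + 3.69×74 + 2.71×40 + 2.20×192 + 10.96×101 = 145.5 + 273.06 + 108.4 + 422.4 + 1106.96 = 2056.32
ΣP(Year 1)·Q(Year 1) = 4.33×30 + 4.63×74 + 2.07×40 + 2.53×192 + 11.87×101 = 129.9 + 342.62 + 82.8 + 485.76 + 1198.87 = 2239.95
Index = 2056.32 / 2239.95 × 100 = 91.8020

91.80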